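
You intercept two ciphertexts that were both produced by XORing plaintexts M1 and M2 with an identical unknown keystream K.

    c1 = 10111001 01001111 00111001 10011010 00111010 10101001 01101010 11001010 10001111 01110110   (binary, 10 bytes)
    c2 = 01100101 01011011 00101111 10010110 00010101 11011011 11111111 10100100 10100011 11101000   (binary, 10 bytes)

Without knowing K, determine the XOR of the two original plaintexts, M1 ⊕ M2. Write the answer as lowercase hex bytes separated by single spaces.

dc 14 16 0c 2f 72 95 6e 2c 9e

c1 ⊕ c2 = (M1 ⊕ K) ⊕ (M2 ⊕ K) = M1 ⊕ M2 — the shared key cancels under XOR.
b9 xor 65 = dc
4f xor 5b = 14
39 xor 2f = 16
9a xor 96 = 0c
3a xor 15 = 2f
a9 xor db = 72
6a xor ff = 95
ca xor a4 = 6e
8f xor a3 = 2c
76 xor e8 = 9e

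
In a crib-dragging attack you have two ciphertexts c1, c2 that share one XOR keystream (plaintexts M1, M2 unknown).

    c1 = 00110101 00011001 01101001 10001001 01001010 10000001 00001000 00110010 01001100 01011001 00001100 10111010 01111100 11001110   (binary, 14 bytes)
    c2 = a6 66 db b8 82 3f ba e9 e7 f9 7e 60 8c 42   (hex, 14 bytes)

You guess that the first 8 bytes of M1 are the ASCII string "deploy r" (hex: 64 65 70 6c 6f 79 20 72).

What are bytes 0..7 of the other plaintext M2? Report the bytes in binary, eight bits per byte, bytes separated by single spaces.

11110111 00011010 11000010 01011101 10100111 11000111 10010010 10101001

First, c1 ⊕ c2 = (M1 ⊕ K) ⊕ (M2 ⊕ K) = M1 ⊕ M2, so the key drops out. Then M2 = (M1 ⊕ M2) ⊕ M1 over the first 8 bytes.
byte 0: (35 ^ a6) ^ 64 = 93 ^ 64 = f7
byte 1: (19 ^ 66) ^ 65 = 7f ^ 65 = 1a
byte 2: (69 ^ db) ^ 70 = b2 ^ 70 = c2
byte 3: (89 ^ b8) ^ 6c = 31 ^ 6c = 5d
byte 4: (4a ^ 82) ^ 6f = c8 ^ 6f = a7
byte 5: (81 ^ 3f) ^ 79 = be ^ 79 = c7
byte 6: (08 ^ ba) ^ 20 = b2 ^ 20 = 92
byte 7: (32 ^ e9) ^ 72 = db ^ 72 = a9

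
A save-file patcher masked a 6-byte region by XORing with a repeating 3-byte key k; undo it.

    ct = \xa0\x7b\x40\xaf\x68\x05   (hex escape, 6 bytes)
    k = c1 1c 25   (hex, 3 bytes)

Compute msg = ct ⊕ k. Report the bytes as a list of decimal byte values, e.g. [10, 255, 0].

The 3-byte key repeats, so the effective keystream is c1 1c 25 c1 1c 25.
byte 0: a0 xor c1 = 61
byte 1: 7b xor 1c = 67
byte 2: 40 xor 25 = 65
byte 3: af xor c1 = 6e
byte 4: 68 xor 1c = 74
byte 5: 05 xor 25 = 20

[97, 103, 101, 110, 116, 32]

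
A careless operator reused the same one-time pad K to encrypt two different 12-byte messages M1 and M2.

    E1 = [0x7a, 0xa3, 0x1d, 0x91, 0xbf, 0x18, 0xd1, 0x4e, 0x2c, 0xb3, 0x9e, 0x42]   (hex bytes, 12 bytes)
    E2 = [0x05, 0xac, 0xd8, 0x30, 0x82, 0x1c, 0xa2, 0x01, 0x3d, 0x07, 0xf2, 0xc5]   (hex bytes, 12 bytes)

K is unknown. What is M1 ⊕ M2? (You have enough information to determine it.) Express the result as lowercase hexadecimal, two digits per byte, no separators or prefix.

7f0fc5a13d04734f11b46c87

E1 ⊕ E2 = (M1 ⊕ K) ⊕ (M2 ⊕ K) = M1 ⊕ M2 — the shared key cancels under XOR.
7a ^ 05 = 7f
a3 ^ ac = 0f
1d ^ d8 = c5
91 ^ 30 = a1
bf ^ 82 = 3d
18 ^ 1c = 04
d1 ^ a2 = 73
4e ^ 01 = 4f
2c ^ 3d = 11
b3 ^ 07 = b4
9e ^ f2 = 6c
42 ^ c5 = 87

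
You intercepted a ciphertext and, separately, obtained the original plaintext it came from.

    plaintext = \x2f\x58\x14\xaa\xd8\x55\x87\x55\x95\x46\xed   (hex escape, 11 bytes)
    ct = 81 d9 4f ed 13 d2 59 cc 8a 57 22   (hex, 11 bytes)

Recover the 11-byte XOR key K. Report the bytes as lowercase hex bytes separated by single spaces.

ae 81 5b 47 cb 87 de 99 1f 11 cf

Since ct = plaintext ⊕ K, XORing both sides with plaintext gives K = plaintext ⊕ ct.
byte 0: 2f ^ 81 = ae
byte 1: 58 ^ d9 = 81
byte 2: 14 ^ 4f = 5b
byte 3: aa ^ ed = 47
byte 4: d8 ^ 13 = cb
byte 5: 55 ^ d2 = 87
byte 6: 87 ^ 59 = de
byte 7: 55 ^ cc = 99
byte 8: 95 ^ 8a = 1f
byte 9: 46 ^ 57 = 11
byte 10: ed ^ 22 = cf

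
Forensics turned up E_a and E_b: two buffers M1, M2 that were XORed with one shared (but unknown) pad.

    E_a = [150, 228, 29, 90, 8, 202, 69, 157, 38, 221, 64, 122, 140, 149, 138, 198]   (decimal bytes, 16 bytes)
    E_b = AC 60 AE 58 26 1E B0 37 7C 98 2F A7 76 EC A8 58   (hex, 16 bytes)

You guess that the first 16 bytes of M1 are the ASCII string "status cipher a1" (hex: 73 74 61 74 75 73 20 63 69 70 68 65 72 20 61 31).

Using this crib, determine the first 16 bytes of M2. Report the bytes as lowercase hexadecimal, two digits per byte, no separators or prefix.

49f0d2765ba7d5c9333507b8885943af

First, E_a ⊕ E_b = (M1 ⊕ K) ⊕ (M2 ⊕ K) = M1 ⊕ M2, so the key drops out. Then M2 = (M1 ⊕ M2) ⊕ M1 over the first 16 bytes.
byte 0: (96 ^ ac) ^ 73 = 3a ^ 73 = 49
byte 1: (e4 ^ 60) ^ 74 = 84 ^ 74 = f0
byte 2: (1d ^ ae) ^ 61 = b3 ^ 61 = d2
byte 3: (5a ^ 58) ^ 74 = 02 ^ 74 = 76
byte 4: (08 ^ 26) ^ 75 = 2e ^ 75 = 5b
byte 5: (ca ^ 1e) ^ 73 = d4 ^ 73 = a7
byte 6: (45 ^ b0) ^ 20 = f5 ^ 20 = d5
byte 7: (9d ^ 37) ^ 63 = aa ^ 63 = c9
byte 8: (26 ^ 7c) ^ 69 = 5a ^ 69 = 33
byte 9: (dd ^ 98) ^ 70 = 45 ^ 70 = 35
byte 10: (40 ^ 2f) ^ 68 = 6f ^ 68 = 07
byte 11: (7a ^ a7) ^ 65 = dd ^ 65 = b8
byte 12: (8c ^ 76) ^ 72 = fa ^ 72 = 88
byte 13: (95 ^ ec) ^ 20 = 79 ^ 20 = 59
byte 14: (8a ^ a8) ^ 61 = 22 ^ 61 = 43
byte 15: (c6 ^ 58) ^ 31 = 9e ^ 31 = af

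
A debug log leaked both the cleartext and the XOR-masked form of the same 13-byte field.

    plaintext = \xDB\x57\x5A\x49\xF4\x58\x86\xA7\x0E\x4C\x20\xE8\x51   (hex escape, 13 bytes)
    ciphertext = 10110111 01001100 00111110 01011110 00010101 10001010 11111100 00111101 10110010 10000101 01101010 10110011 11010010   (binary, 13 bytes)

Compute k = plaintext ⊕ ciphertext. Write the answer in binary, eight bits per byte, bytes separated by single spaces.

01101100 00011011 01100100 00010111 11100001 11010010 01111010 10011010 10111100 11001001 01001010 01011011 10000011

Since ciphertext = plaintext ⊕ k, XORing both sides with plaintext gives k = plaintext ⊕ ciphertext.
11011011 ^ 10110111 = 01101100
01010111 ^ 01001100 = 00011011
01011010 ^ 00111110 = 01100100
01001001 ^ 01011110 = 00010111
11110100 ^ 00010101 = 11100001
01011000 ^ 10001010 = 11010010
10000110 ^ 11111100 = 01111010
10100111 ^ 00111101 = 10011010
00001110 ^ 10110010 = 10111100
01001100 ^ 10000101 = 11001001
00100000 ^ 01101010 = 01001010
11101000 ^ 10110011 = 01011011
01010001 ^ 11010010 = 10000011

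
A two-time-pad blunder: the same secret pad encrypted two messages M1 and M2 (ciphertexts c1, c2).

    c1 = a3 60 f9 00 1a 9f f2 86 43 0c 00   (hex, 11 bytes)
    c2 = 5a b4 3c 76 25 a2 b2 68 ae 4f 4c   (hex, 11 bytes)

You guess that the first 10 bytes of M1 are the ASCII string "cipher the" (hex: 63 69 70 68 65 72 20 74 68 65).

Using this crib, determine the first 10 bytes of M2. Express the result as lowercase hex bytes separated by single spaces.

First, c1 ⊕ c2 = (M1 ⊕ K) ⊕ (M2 ⊕ K) = M1 ⊕ M2, so the key drops out. Then M2 = (M1 ⊕ M2) ⊕ M1 over the first 10 bytes.
byte 0: (a3 ⊕ 5a) ⊕ 63 = f9 ⊕ 63 = 9a
byte 1: (60 ⊕ b4) ⊕ 69 = d4 ⊕ 69 = bd
byte 2: (f9 ⊕ 3c) ⊕ 70 = c5 ⊕ 70 = b5
byte 3: (00 ⊕ 76) ⊕ 68 = 76 ⊕ 68 = 1e
byte 4: (1a ⊕ 25) ⊕ 65 = 3f ⊕ 65 = 5a
byte 5: (9f ⊕ a2) ⊕ 72 = 3d ⊕ 72 = 4f
byte 6: (f2 ⊕ b2) ⊕ 20 = 40 ⊕ 20 = 60
byte 7: (86 ⊕ 68) ⊕ 74 = ee ⊕ 74 = 9a
byte 8: (43 ⊕ ae) ⊕ 68 = ed ⊕ 68 = 85
byte 9: (0c ⊕ 4f) ⊕ 65 = 43 ⊕ 65 = 26

9a bd b5 1e 5a 4f 60 9a 85 26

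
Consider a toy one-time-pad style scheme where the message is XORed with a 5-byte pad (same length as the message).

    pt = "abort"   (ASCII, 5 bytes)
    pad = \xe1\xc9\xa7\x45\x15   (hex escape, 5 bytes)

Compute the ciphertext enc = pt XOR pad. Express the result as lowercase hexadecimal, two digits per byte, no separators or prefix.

80abc83761

XOR is its own inverse, so applying the key byte-wise gives the result directly.
61 ^ e1 = 80
62 ^ c9 = ab
6f ^ a7 = c8
72 ^ 45 = 37
74 ^ 15 = 61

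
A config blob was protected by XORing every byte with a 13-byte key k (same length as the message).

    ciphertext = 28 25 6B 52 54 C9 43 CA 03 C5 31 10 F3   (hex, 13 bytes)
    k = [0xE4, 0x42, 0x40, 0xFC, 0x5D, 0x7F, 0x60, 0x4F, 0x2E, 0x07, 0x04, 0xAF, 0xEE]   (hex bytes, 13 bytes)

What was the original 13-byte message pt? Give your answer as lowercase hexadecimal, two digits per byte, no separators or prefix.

28 ⊕ e4 = cc
25 ⊕ 42 = 67
6b ⊕ 40 = 2b
52 ⊕ fc = ae
54 ⊕ 5d = 09
c9 ⊕ 7f = b6
43 ⊕ 60 = 23
ca ⊕ 4f = 85
03 ⊕ 2e = 2d
c5 ⊕ 07 = c2
31 ⊕ 04 = 35
10 ⊕ af = bf
f3 ⊕ ee = 1d

cc672bae09b623852dc235bf1d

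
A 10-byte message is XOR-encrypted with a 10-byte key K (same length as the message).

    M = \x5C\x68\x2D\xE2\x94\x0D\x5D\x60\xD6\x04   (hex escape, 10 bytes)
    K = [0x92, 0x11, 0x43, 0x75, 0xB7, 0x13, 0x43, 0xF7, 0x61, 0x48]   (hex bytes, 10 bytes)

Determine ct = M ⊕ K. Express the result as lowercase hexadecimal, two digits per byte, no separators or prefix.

ce796e97231e1e97b74c

XOR is its own inverse, so applying the key byte-wise gives the result directly.
5c XOR 92 = ce
68 XOR 11 = 79
2d XOR 43 = 6e
e2 XOR 75 = 97
94 XOR b7 = 23
0d XOR 13 = 1e
5d XOR 43 = 1e
60 XOR f7 = 97
d6 XOR 61 = b7
04 XOR 48 = 4c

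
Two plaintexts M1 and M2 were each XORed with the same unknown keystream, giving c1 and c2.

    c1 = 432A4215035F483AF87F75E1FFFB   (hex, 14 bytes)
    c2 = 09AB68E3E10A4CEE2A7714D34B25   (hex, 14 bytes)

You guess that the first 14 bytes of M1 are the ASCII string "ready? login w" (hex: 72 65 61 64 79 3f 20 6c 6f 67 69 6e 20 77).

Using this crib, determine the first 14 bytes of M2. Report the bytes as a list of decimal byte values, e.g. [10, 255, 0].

[56, 228, 75, 146, 155, 106, 36, 184, 189, 111, 8, 92, 148, 169]

First, c1 ⊕ c2 = (M1 ⊕ K) ⊕ (M2 ⊕ K) = M1 ⊕ M2, so the key drops out. Then M2 = (M1 ⊕ M2) ⊕ M1 over the first 14 bytes.
byte 0: (43 XOR 09) XOR 72 = 4a XOR 72 = 38
byte 1: (2a XOR ab) XOR 65 = 81 XOR 65 = e4
byte 2: (42 XOR 68) XOR 61 = 2a XOR 61 = 4b
byte 3: (15 XOR e3) XOR 64 = f6 XOR 64 = 92
byte 4: (03 XOR e1) XOR 79 = e2 XOR 79 = 9b
byte 5: (5f XOR 0a) XOR 3f = 55 XOR 3f = 6a
byte 6: (48 XOR 4c) XOR 20 = 04 XOR 20 = 24
byte 7: (3a XOR ee) XOR 6c = d4 XOR 6c = b8
byte 8: (f8 XOR 2a) XOR 6f = d2 XOR 6f = bd
byte 9: (7f XOR 77) XOR 67 = 08 XOR 67 = 6f
byte 10: (75 XOR 14) XOR 69 = 61 XOR 69 = 08
byte 11: (e1 XOR d3) XOR 6e = 32 XOR 6e = 5c
byte 12: (ff XOR 4b) XOR 20 = b4 XOR 20 = 94
byte 13: (fb XOR 25) XOR 77 = de XOR 77 = a9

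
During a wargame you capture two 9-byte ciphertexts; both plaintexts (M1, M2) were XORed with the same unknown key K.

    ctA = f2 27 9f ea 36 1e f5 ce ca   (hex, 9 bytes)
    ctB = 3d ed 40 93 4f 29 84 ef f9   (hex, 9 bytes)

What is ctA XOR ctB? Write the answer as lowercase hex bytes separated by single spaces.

ctA ⊕ ctB = (M1 ⊕ K) ⊕ (M2 ⊕ K) = M1 ⊕ M2 — the shared key cancels under XOR.
f2 xor 3d = cf
27 xor ed = ca
9f xor 40 = df
ea xor 93 = 79
36 xor 4f = 79
1e xor 29 = 37
f5 xor 84 = 71
ce xor ef = 21
ca xor f9 = 33

cf ca df 79 79 37 71 21 33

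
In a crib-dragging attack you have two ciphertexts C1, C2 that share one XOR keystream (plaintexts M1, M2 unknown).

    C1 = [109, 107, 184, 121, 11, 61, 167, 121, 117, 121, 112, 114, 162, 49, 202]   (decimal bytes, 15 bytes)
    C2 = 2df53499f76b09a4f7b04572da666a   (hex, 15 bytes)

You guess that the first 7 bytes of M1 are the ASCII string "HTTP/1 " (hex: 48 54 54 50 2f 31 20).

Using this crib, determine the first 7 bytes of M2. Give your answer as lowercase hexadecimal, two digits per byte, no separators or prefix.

First, C1 ⊕ C2 = (M1 ⊕ K) ⊕ (M2 ⊕ K) = M1 ⊕ M2, so the key drops out. Then M2 = (M1 ⊕ M2) ⊕ M1 over the first 7 bytes.
byte 0: (6d ⊕ 2d) ⊕ 48 = 40 ⊕ 48 = 08
byte 1: (6b ⊕ f5) ⊕ 54 = 9e ⊕ 54 = ca
byte 2: (b8 ⊕ 34) ⊕ 54 = 8c ⊕ 54 = d8
byte 3: (79 ⊕ 99) ⊕ 50 = e0 ⊕ 50 = b0
byte 4: (0b ⊕ f7) ⊕ 2f = fc ⊕ 2f = d3
byte 5: (3d ⊕ 6b) ⊕ 31 = 56 ⊕ 31 = 67
byte 6: (a7 ⊕ 09) ⊕ 20 = ae ⊕ 20 = 8e

08cad8b0d3678e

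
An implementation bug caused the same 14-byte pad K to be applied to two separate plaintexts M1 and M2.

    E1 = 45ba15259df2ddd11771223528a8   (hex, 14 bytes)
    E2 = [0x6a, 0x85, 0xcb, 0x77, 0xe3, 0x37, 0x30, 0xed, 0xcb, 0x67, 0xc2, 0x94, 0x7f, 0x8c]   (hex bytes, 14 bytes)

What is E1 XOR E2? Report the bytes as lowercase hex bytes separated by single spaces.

E1 ⊕ E2 = (M1 ⊕ K) ⊕ (M2 ⊕ K) = M1 ⊕ M2 — the shared key cancels under XOR.
byte 0: 45 XOR 6a = 2f
byte 1: ba XOR 85 = 3f
byte 2: 15 XOR cb = de
byte 3: 25 XOR 77 = 52
byte 4: 9d XOR e3 = 7e
byte 5: f2 XOR 37 = c5
byte 6: dd XOR 30 = ed
byte 7: d1 XOR ed = 3c
byte 8: 17 XOR cb = dc
byte 9: 71 XOR 67 = 16
byte 10: 22 XOR c2 = e0
byte 11: 35 XOR 94 = a1
byte 12: 28 XOR 7f = 57
byte 13: a8 XOR 8c = 24

2f 3f de 52 7e c5 ed 3c dc 16 e0 a1 57 24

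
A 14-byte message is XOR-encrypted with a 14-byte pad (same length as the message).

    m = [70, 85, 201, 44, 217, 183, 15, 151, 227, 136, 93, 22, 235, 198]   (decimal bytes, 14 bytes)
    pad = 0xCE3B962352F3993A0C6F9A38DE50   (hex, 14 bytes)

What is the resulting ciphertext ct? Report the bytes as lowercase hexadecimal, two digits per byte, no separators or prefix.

01000110 XOR 11001110 = 10001000
01010101 XOR 00111011 = 01101110
11001001 XOR 10010110 = 01011111
00101100 XOR 00100011 = 00001111
11011001 XOR 01010010 = 10001011
10110111 XOR 11110011 = 01000100
00001111 XOR 10011001 = 10010110
10010111 XOR 00111010 = 10101101
11100011 XOR 00001100 = 11101111
10001000 XOR 01101111 = 11100111
01011101 XOR 10011010 = 11000111
00010110 XOR 00111000 = 00101110
11101011 XOR 11011110 = 00110101
11000110 XOR 01010000 = 10010110

886e5f0f8b4496adefe7c72e3596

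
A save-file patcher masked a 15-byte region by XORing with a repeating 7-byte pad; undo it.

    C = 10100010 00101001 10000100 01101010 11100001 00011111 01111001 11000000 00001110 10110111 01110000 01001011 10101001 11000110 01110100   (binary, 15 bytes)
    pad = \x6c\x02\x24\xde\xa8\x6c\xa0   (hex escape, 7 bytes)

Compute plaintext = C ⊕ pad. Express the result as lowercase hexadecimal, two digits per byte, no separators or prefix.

ce2ba0b44973d9ac0c93aee3c56618

The 7-byte key repeats, so the effective keystream is 6c 02 24 de a8 6c a0 6c 02 24 de a8 6c a0 6c.
byte 0: 162 XOR 108 = 206
byte 1:  41 XOR   2 =  43
byte 2: 132 XOR  36 = 160
byte 3: 106 XOR 222 = 180
byte 4: 225 XOR 168 =  73
byte 5:  31 XOR 108 = 115
byte 6: 121 XOR 160 = 217
byte 7: 192 XOR 108 = 172
byte 8:  14 XOR   2 =  12
byte 9: 183 XOR  36 = 147
byte 10: 112 XOR 222 = 174
byte 11:  75 XOR 168 = 227
byte 12: 169 XOR 108 = 197
byte 13: 198 XOR 160 = 102
byte 14: 116 XOR 108 =  24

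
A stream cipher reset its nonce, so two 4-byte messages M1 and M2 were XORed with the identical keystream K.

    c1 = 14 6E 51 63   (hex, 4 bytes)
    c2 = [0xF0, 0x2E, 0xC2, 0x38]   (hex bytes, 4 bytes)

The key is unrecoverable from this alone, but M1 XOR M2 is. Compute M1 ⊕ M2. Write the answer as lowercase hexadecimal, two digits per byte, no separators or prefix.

e440935b

c1 ⊕ c2 = (M1 ⊕ K) ⊕ (M2 ⊕ K) = M1 ⊕ M2 — the shared key cancels under XOR.
byte 0: 14 ⊕ f0 = e4
byte 1: 6e ⊕ 2e = 40
byte 2: 51 ⊕ c2 = 93
byte 3: 63 ⊕ 38 = 5b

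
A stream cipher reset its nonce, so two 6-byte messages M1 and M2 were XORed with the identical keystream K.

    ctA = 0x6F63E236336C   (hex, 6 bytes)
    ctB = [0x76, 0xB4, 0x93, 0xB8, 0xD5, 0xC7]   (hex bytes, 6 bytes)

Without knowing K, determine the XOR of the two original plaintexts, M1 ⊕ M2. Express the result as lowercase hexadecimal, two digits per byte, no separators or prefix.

19d7718ee6ab

ctA ⊕ ctB = (M1 ⊕ K) ⊕ (M2 ⊕ K) = M1 ⊕ M2 — the shared key cancels under XOR.
111 XOR 118 =  25
 99 XOR 180 = 215
226 XOR 147 = 113
 54 XOR 184 = 142
 51 XOR 213 = 230
108 XOR 199 = 171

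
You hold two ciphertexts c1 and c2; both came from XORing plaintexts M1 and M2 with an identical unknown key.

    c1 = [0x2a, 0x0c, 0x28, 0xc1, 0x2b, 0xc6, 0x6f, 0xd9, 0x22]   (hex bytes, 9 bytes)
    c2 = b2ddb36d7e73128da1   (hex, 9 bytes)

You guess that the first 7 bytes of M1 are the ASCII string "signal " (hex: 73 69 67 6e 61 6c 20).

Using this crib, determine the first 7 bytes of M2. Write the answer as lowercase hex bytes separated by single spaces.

eb b8 fc c2 34 d9 5d

First, c1 ⊕ c2 = (M1 ⊕ K) ⊕ (M2 ⊕ K) = M1 ⊕ M2, so the key drops out. Then M2 = (M1 ⊕ M2) ⊕ M1 over the first 7 bytes.
byte 0: (2a xor b2) xor 73 = 98 xor 73 = eb
byte 1: (0c xor dd) xor 69 = d1 xor 69 = b8
byte 2: (28 xor b3) xor 67 = 9b xor 67 = fc
byte 3: (c1 xor 6d) xor 6e = ac xor 6e = c2
byte 4: (2b xor 7e) xor 61 = 55 xor 61 = 34
byte 5: (c6 xor 73) xor 6c = b5 xor 6c = d9
byte 6: (6f xor 12) xor 20 = 7d xor 20 = 5d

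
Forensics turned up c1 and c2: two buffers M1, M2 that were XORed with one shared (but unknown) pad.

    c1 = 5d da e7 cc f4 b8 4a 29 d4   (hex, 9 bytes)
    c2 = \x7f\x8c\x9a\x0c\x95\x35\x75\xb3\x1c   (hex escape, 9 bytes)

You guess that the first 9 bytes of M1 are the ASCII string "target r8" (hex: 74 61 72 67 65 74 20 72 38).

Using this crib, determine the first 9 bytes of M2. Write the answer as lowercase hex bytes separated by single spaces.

56 37 0f a7 04 f9 1f e8 f0

First, c1 ⊕ c2 = (M1 ⊕ K) ⊕ (M2 ⊕ K) = M1 ⊕ M2, so the key drops out. Then M2 = (M1 ⊕ M2) ⊕ M1 over the first 9 bytes.
byte 0: (5d xor 7f) xor 74 = 22 xor 74 = 56
byte 1: (da xor 8c) xor 61 = 56 xor 61 = 37
byte 2: (e7 xor 9a) xor 72 = 7d xor 72 = 0f
byte 3: (cc xor 0c) xor 67 = c0 xor 67 = a7
byte 4: (f4 xor 95) xor 65 = 61 xor 65 = 04
byte 5: (b8 xor 35) xor 74 = 8d xor 74 = f9
byte 6: (4a xor 75) xor 20 = 3f xor 20 = 1f
byte 7: (29 xor b3) xor 72 = 9a xor 72 = e8
byte 8: (d4 xor 1c) xor 38 = c8 xor 38 = f0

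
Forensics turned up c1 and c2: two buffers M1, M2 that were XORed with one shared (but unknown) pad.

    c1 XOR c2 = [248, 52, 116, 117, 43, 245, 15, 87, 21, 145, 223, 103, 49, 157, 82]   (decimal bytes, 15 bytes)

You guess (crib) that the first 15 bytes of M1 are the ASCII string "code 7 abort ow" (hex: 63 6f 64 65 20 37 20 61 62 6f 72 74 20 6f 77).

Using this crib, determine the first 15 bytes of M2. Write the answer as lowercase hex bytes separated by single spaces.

Since c1 ⊕ c2 = M1 ⊕ M2, XORing with the guessed M1 bytes yields the corresponding M2 bytes: M2 = (c1 ⊕ c2) ⊕ M1.
11111000 xor 01100011 = 10011011
00110100 xor 01101111 = 01011011
01110100 xor 01100100 = 00010000
01110101 xor 01100101 = 00010000
00101011 xor 00100000 = 00001011
11110101 xor 00110111 = 11000010
00001111 xor 00100000 = 00101111
01010111 xor 01100001 = 00110110
00010101 xor 01100010 = 01110111
10010001 xor 01101111 = 11111110
11011111 xor 01110010 = 10101101
01100111 xor 01110100 = 00010011
00110001 xor 00100000 = 00010001
10011101 xor 01101111 = 11110010
01010010 xor 01110111 = 00100101

9b 5b 10 10 0b c2 2f 36 77 fe ad 13 11 f2 25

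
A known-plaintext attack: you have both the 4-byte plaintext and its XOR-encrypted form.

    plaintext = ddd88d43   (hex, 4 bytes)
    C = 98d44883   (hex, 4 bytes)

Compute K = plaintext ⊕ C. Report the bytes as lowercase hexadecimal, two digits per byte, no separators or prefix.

450cc5c0

Since C = plaintext ⊕ K, XORing both sides with plaintext gives K = plaintext ⊕ C.
byte 0: 11011101 XOR 10011000 = 01000101
byte 1: 11011000 XOR 11010100 = 00001100
byte 2: 10001101 XOR 01001000 = 11000101
byte 3: 01000011 XOR 10000011 = 11000000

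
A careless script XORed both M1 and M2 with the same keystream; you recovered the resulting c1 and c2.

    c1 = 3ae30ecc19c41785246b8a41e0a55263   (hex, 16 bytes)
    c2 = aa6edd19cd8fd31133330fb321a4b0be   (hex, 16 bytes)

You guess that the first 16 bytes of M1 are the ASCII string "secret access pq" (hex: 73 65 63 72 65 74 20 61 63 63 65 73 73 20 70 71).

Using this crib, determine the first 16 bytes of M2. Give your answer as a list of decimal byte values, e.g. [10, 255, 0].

First, c1 ⊕ c2 = (M1 ⊕ K) ⊕ (M2 ⊕ K) = M1 ⊕ M2, so the key drops out. Then M2 = (M1 ⊕ M2) ⊕ M1 over the first 16 bytes.
byte 0: (3a ⊕ aa) ⊕ 73 = 90 ⊕ 73 = e3
byte 1: (e3 ⊕ 6e) ⊕ 65 = 8d ⊕ 65 = e8
byte 2: (0e ⊕ dd) ⊕ 63 = d3 ⊕ 63 = b0
byte 3: (cc ⊕ 19) ⊕ 72 = d5 ⊕ 72 = a7
byte 4: (19 ⊕ cd) ⊕ 65 = d4 ⊕ 65 = b1
byte 5: (c4 ⊕ 8f) ⊕ 74 = 4b ⊕ 74 = 3f
byte 6: (17 ⊕ d3) ⊕ 20 = c4 ⊕ 20 = e4
byte 7: (85 ⊕ 11) ⊕ 61 = 94 ⊕ 61 = f5
byte 8: (24 ⊕ 33) ⊕ 63 = 17 ⊕ 63 = 74
byte 9: (6b ⊕ 33) ⊕ 63 = 58 ⊕ 63 = 3b
byte 10: (8a ⊕ 0f) ⊕ 65 = 85 ⊕ 65 = e0
byte 11: (41 ⊕ b3) ⊕ 73 = f2 ⊕ 73 = 81
byte 12: (e0 ⊕ 21) ⊕ 73 = c1 ⊕ 73 = b2
byte 13: (a5 ⊕ a4) ⊕ 20 = 01 ⊕ 20 = 21
byte 14: (52 ⊕ b0) ⊕ 70 = e2 ⊕ 70 = 92
byte 15: (63 ⊕ be) ⊕ 71 = dd ⊕ 71 = ac

[227, 232, 176, 167, 177, 63, 228, 245, 116, 59, 224, 129, 178, 33, 146, 172]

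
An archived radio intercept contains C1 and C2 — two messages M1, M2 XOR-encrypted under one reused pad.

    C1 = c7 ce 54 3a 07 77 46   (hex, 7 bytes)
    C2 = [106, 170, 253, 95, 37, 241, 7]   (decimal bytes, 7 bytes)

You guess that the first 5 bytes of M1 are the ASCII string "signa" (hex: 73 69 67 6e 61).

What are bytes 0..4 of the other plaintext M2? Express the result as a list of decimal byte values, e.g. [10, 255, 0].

[222, 13, 206, 11, 67]

First, C1 ⊕ C2 = (M1 ⊕ K) ⊕ (M2 ⊕ K) = M1 ⊕ M2, so the key drops out. Then M2 = (M1 ⊕ M2) ⊕ M1 over the first 5 bytes.
byte 0: (c7 xor 6a) xor 73 = ad xor 73 = de
byte 1: (ce xor aa) xor 69 = 64 xor 69 = 0d
byte 2: (54 xor fd) xor 67 = a9 xor 67 = ce
byte 3: (3a xor 5f) xor 6e = 65 xor 6e = 0b
byte 4: (07 xor 25) xor 61 = 22 xor 61 = 43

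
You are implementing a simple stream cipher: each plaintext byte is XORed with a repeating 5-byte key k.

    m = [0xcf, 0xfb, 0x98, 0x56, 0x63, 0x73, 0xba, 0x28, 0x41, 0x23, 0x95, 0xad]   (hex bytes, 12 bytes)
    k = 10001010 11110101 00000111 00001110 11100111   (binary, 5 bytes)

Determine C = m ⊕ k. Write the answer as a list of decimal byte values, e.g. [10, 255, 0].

[69, 14, 159, 88, 132, 249, 79, 47, 79, 196, 31, 88]

The 5-byte key repeats, so the effective keystream is 8a f5 07 0e e7 8a f5 07 0e e7 8a f5.
byte 0: cf ⊕ 8a = 45
byte 1: fb ⊕ f5 = 0e
byte 2: 98 ⊕ 07 = 9f
byte 3: 56 ⊕ 0e = 58
byte 4: 63 ⊕ e7 = 84
byte 5: 73 ⊕ 8a = f9
byte 6: ba ⊕ f5 = 4f
byte 7: 28 ⊕ 07 = 2f
byte 8: 41 ⊕ 0e = 4f
byte 9: 23 ⊕ e7 = c4
byte 10: 95 ⊕ 8a = 1f
byte 11: ad ⊕ f5 = 58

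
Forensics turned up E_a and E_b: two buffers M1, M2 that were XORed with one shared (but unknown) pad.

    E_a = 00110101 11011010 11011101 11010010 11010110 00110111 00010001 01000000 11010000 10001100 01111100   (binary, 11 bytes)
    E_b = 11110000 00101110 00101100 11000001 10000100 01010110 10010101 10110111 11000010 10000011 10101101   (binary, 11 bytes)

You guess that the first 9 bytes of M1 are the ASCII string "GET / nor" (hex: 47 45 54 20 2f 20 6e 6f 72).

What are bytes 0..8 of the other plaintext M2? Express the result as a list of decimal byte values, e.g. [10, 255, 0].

First, E_a ⊕ E_b = (M1 ⊕ K) ⊕ (M2 ⊕ K) = M1 ⊕ M2, so the key drops out. Then M2 = (M1 ⊕ M2) ⊕ M1 over the first 9 bytes.
byte 0: (35 ^ f0) ^ 47 = c5 ^ 47 = 82
byte 1: (da ^ 2e) ^ 45 = f4 ^ 45 = b1
byte 2: (dd ^ 2c) ^ 54 = f1 ^ 54 = a5
byte 3: (d2 ^ c1) ^ 20 = 13 ^ 20 = 33
byte 4: (d6 ^ 84) ^ 2f = 52 ^ 2f = 7d
byte 5: (37 ^ 56) ^ 20 = 61 ^ 20 = 41
byte 6: (11 ^ 95) ^ 6e = 84 ^ 6e = ea
byte 7: (40 ^ b7) ^ 6f = f7 ^ 6f = 98
byte 8: (d0 ^ c2) ^ 72 = 12 ^ 72 = 60

[130, 177, 165, 51, 125, 65, 234, 152, 96]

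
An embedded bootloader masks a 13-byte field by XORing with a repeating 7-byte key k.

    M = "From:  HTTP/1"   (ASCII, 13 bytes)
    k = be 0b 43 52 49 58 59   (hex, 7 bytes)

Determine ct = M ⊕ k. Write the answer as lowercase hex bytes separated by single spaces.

The 7-byte key repeats, so the effective keystream is be 0b 43 52 49 58 59 be 0b 43 52 49 58.
byte 0: 01000110 ^ 10111110 = 11111000
byte 1: 01110010 ^ 00001011 = 01111001
byte 2: 01101111 ^ 01000011 = 00101100
byte 3: 01101101 ^ 01010010 = 00111111
byte 4: 00111010 ^ 01001001 = 01110011
byte 5: 00100000 ^ 01011000 = 01111000
byte 6: 00100000 ^ 01011001 = 01111001
byte 7: 01001000 ^ 10111110 = 11110110
byte 8: 01010100 ^ 00001011 = 01011111
byte 9: 01010100 ^ 01000011 = 00010111
byte 10: 01010000 ^ 01010010 = 00000010
byte 11: 00101111 ^ 01001001 = 01100110
byte 12: 00110001 ^ 01011000 = 01101001

f8 79 2c 3f 73 78 79 f6 5f 17 02 66 69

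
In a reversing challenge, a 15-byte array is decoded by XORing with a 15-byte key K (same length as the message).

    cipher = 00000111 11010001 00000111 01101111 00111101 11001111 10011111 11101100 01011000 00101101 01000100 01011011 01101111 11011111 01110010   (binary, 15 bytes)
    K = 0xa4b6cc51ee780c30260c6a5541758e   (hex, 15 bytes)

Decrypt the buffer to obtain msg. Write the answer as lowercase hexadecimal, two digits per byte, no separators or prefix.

a367cb3ed3b793dc7e212e0e2eaafc

XOR is its own inverse, so applying the key byte-wise gives the result directly.
00000111 ^ 10100100 = 10100011
11010001 ^ 10110110 = 01100111
00000111 ^ 11001100 = 11001011
01101111 ^ 01010001 = 00111110
00111101 ^ 11101110 = 11010011
11001111 ^ 01111000 = 10110111
10011111 ^ 00001100 = 10010011
11101100 ^ 00110000 = 11011100
01011000 ^ 00100110 = 01111110
00101101 ^ 00001100 = 00100001
01000100 ^ 01101010 = 00101110
01011011 ^ 01010101 = 00001110
01101111 ^ 01000001 = 00101110
11011111 ^ 01110101 = 10101010
01110010 ^ 10001110 = 11111100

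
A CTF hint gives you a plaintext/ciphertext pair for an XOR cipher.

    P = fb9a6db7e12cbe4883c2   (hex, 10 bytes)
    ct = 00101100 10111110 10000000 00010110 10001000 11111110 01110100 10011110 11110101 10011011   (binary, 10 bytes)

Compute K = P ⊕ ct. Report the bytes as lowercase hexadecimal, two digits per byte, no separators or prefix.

d724eda169d2cad67659

Since ct = P ⊕ K, XORing both sides with P gives K = P ⊕ ct.
byte 0: fb ⊕ 2c = d7
byte 1: 9a ⊕ be = 24
byte 2: 6d ⊕ 80 = ed
byte 3: b7 ⊕ 16 = a1
byte 4: e1 ⊕ 88 = 69
byte 5: 2c ⊕ fe = d2
byte 6: be ⊕ 74 = ca
byte 7: 48 ⊕ 9e = d6
byte 8: 83 ⊕ f5 = 76
byte 9: c2 ⊕ 9b = 59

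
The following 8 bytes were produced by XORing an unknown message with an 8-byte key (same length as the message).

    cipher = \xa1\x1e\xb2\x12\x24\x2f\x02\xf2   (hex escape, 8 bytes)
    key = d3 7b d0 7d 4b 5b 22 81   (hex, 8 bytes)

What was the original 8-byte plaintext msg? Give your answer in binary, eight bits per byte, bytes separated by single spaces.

01110010 01100101 01100010 01101111 01101111 01110100 00100000 01110011

XOR is its own inverse, so applying the key byte-wise gives the result directly.
byte 0: 10100001 ^ 11010011 = 01110010
byte 1: 00011110 ^ 01111011 = 01100101
byte 2: 10110010 ^ 11010000 = 01100010
byte 3: 00010010 ^ 01111101 = 01101111
byte 4: 00100100 ^ 01001011 = 01101111
byte 5: 00101111 ^ 01011011 = 01110100
byte 6: 00000010 ^ 00100010 = 00100000
byte 7: 11110010 ^ 10000001 = 01110011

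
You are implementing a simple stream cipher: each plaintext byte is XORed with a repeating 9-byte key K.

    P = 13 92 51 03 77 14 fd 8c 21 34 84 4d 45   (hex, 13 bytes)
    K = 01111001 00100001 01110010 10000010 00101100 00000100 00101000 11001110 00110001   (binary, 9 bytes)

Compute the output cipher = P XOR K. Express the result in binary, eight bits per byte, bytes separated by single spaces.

01101010 10110011 00100011 10000001 01011011 00010000 11010101 01000010 00010000 01001101 10100101 00111111 11000111

The 9-byte key repeats, so the effective keystream is 79 21 72 82 2c 04 28 ce 31 79 21 72 82.
byte 0: 13 ⊕ 79 = 6a
byte 1: 92 ⊕ 21 = b3
byte 2: 51 ⊕ 72 = 23
byte 3: 03 ⊕ 82 = 81
byte 4: 77 ⊕ 2c = 5b
byte 5: 14 ⊕ 04 = 10
byte 6: fd ⊕ 28 = d5
byte 7: 8c ⊕ ce = 42
byte 8: 21 ⊕ 31 = 10
byte 9: 34 ⊕ 79 = 4d
byte 10: 84 ⊕ 21 = a5
byte 11: 4d ⊕ 72 = 3f
byte 12: 45 ⊕ 82 = c7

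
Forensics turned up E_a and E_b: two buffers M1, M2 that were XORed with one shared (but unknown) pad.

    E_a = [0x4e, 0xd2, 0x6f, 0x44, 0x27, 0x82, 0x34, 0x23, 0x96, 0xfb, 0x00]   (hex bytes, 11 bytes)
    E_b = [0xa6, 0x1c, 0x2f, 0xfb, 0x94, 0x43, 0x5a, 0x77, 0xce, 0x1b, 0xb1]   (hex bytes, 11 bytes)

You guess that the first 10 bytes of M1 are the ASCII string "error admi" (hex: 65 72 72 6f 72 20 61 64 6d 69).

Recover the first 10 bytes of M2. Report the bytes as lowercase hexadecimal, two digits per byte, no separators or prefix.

First, E_a ⊕ E_b = (M1 ⊕ K) ⊕ (M2 ⊕ K) = M1 ⊕ M2, so the key drops out. Then M2 = (M1 ⊕ M2) ⊕ M1 over the first 10 bytes.
byte 0: (4e ^ a6) ^ 65 = e8 ^ 65 = 8d
byte 1: (d2 ^ 1c) ^ 72 = ce ^ 72 = bc
byte 2: (6f ^ 2f) ^ 72 = 40 ^ 72 = 32
byte 3: (44 ^ fb) ^ 6f = bf ^ 6f = d0
byte 4: (27 ^ 94) ^ 72 = b3 ^ 72 = c1
byte 5: (82 ^ 43) ^ 20 = c1 ^ 20 = e1
byte 6: (34 ^ 5a) ^ 61 = 6e ^ 61 = 0f
byte 7: (23 ^ 77) ^ 64 = 54 ^ 64 = 30
byte 8: (96 ^ ce) ^ 6d = 58 ^ 6d = 35
byte 9: (fb ^ 1b) ^ 69 = e0 ^ 69 = 89

8dbc32d0c1e10f303589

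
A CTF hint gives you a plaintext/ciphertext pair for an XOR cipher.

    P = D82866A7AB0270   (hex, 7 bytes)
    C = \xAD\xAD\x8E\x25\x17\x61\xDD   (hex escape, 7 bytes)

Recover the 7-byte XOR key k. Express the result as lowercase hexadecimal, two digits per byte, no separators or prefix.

Since C = P ⊕ k, XORing both sides with P gives k = P ⊕ C.
d8 ⊕ ad = 75
28 ⊕ ad = 85
66 ⊕ 8e = e8
a7 ⊕ 25 = 82
ab ⊕ 17 = bc
02 ⊕ 61 = 63
70 ⊕ dd = ad

7585e882bc63ad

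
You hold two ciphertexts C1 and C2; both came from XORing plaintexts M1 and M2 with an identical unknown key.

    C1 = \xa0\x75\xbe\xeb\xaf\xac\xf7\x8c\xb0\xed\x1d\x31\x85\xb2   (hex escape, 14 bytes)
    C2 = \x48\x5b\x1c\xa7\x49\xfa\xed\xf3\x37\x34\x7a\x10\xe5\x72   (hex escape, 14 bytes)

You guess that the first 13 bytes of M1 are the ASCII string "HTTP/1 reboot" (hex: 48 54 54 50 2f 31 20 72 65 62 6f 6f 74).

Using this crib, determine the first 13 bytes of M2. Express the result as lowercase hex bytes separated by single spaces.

a0 7a f6 1c c9 67 3a 0d e2 bb 08 4e 14

First, C1 ⊕ C2 = (M1 ⊕ K) ⊕ (M2 ⊕ K) = M1 ⊕ M2, so the key drops out. Then M2 = (M1 ⊕ M2) ⊕ M1 over the first 13 bytes.
byte 0: (a0 XOR 48) XOR 48 = e8 XOR 48 = a0
byte 1: (75 XOR 5b) XOR 54 = 2e XOR 54 = 7a
byte 2: (be XOR 1c) XOR 54 = a2 XOR 54 = f6
byte 3: (eb XOR a7) XOR 50 = 4c XOR 50 = 1c
byte 4: (af XOR 49) XOR 2f = e6 XOR 2f = c9
byte 5: (ac XOR fa) XOR 31 = 56 XOR 31 = 67
byte 6: (f7 XOR ed) XOR 20 = 1a XOR 20 = 3a
byte 7: (8c XOR f3) XOR 72 = 7f XOR 72 = 0d
byte 8: (b0 XOR 37) XOR 65 = 87 XOR 65 = e2
byte 9: (ed XOR 34) XOR 62 = d9 XOR 62 = bb
byte 10: (1d XOR 7a) XOR 6f = 67 XOR 6f = 08
byte 11: (31 XOR 10) XOR 6f = 21 XOR 6f = 4e
byte 12: (85 XOR e5) XOR 74 = 60 XOR 74 = 14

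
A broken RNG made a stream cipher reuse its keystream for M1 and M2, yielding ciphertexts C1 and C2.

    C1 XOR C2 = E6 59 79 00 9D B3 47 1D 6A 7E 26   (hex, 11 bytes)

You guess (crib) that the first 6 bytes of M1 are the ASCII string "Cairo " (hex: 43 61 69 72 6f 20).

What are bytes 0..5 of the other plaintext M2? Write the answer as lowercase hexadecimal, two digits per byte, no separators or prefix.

Since C1 ⊕ C2 = M1 ⊕ M2, XORing with the guessed M1 bytes yields the corresponding M2 bytes: M2 = (C1 ⊕ C2) ⊕ M1.
e6 XOR 43 = a5
59 XOR 61 = 38
79 XOR 69 = 10
00 XOR 72 = 72
9d XOR 6f = f2
b3 XOR 20 = 93

a5381072f293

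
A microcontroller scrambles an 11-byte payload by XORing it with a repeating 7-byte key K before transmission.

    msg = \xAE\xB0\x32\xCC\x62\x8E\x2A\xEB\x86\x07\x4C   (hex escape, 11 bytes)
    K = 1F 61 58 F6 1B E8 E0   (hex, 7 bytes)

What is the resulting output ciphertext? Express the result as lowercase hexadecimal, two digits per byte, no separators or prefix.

The 7-byte key repeats, so the effective keystream is 1f 61 58 f6 1b e8 e0 1f 61 58 f6.
byte 0: 10101110 xor 00011111 = 10110001
byte 1: 10110000 xor 01100001 = 11010001
byte 2: 00110010 xor 01011000 = 01101010
byte 3: 11001100 xor 11110110 = 00111010
byte 4: 01100010 xor 00011011 = 01111001
byte 5: 10001110 xor 11101000 = 01100110
byte 6: 00101010 xor 11100000 = 11001010
byte 7: 11101011 xor 00011111 = 11110100
byte 8: 10000110 xor 01100001 = 11100111
byte 9: 00000111 xor 01011000 = 01011111
byte 10: 01001100 xor 11110110 = 10111010

b1d16a3a7966caf4e75fba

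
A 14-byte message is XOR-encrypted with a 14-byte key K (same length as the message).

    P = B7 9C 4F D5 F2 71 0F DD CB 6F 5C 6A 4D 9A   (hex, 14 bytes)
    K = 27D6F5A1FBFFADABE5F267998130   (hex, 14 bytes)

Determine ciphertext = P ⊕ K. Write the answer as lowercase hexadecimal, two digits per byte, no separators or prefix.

XOR is its own inverse, so applying the key byte-wise gives the result directly.
b7 xor 27 = 90
9c xor d6 = 4a
4f xor f5 = ba
d5 xor a1 = 74
f2 xor fb = 09
71 xor ff = 8e
0f xor ad = a2
dd xor ab = 76
cb xor e5 = 2e
6f xor f2 = 9d
5c xor 67 = 3b
6a xor 99 = f3
4d xor 81 = cc
9a xor 30 = aa

904aba74098ea2762e9d3bf3ccaa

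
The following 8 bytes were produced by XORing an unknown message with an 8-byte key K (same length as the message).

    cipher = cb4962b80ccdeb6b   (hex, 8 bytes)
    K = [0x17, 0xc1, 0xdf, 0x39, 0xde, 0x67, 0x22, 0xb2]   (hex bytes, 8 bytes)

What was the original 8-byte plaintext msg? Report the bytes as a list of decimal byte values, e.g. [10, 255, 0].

cb ⊕ 17 = dc
49 ⊕ c1 = 88
62 ⊕ df = bd
b8 ⊕ 39 = 81
0c ⊕ de = d2
cd ⊕ 67 = aa
eb ⊕ 22 = c9
6b ⊕ b2 = d9

[220, 136, 189, 129, 210, 170, 201, 217]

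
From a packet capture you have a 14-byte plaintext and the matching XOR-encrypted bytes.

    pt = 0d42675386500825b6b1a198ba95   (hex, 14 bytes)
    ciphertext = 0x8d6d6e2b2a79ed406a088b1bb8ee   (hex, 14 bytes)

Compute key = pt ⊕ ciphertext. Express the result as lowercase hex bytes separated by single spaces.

Since ciphertext = pt ⊕ key, XORing both sides with pt gives key = pt ⊕ ciphertext.
0d ⊕ 8d = 80
42 ⊕ 6d = 2f
67 ⊕ 6e = 09
53 ⊕ 2b = 78
86 ⊕ 2a = ac
50 ⊕ 79 = 29
08 ⊕ ed = e5
25 ⊕ 40 = 65
b6 ⊕ 6a = dc
b1 ⊕ 08 = b9
a1 ⊕ 8b = 2a
98 ⊕ 1b = 83
ba ⊕ b8 = 02
95 ⊕ ee = 7b

80 2f 09 78 ac 29 e5 65 dc b9 2a 83 02 7b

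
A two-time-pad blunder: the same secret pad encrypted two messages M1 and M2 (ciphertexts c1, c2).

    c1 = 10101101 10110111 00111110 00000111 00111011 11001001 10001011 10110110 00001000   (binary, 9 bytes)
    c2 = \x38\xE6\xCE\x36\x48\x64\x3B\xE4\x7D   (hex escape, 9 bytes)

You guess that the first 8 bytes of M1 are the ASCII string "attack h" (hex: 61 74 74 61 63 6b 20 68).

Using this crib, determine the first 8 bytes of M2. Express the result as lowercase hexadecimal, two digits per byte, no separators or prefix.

f425845010c6903a

First, c1 ⊕ c2 = (M1 ⊕ K) ⊕ (M2 ⊕ K) = M1 ⊕ M2, so the key drops out. Then M2 = (M1 ⊕ M2) ⊕ M1 over the first 8 bytes.
byte 0: (ad ⊕ 38) ⊕ 61 = 95 ⊕ 61 = f4
byte 1: (b7 ⊕ e6) ⊕ 74 = 51 ⊕ 74 = 25
byte 2: (3e ⊕ ce) ⊕ 74 = f0 ⊕ 74 = 84
byte 3: (07 ⊕ 36) ⊕ 61 = 31 ⊕ 61 = 50
byte 4: (3b ⊕ 48) ⊕ 63 = 73 ⊕ 63 = 10
byte 5: (c9 ⊕ 64) ⊕ 6b = ad ⊕ 6b = c6
byte 6: (8b ⊕ 3b) ⊕ 20 = b0 ⊕ 20 = 90
byte 7: (b6 ⊕ e4) ⊕ 68 = 52 ⊕ 68 = 3a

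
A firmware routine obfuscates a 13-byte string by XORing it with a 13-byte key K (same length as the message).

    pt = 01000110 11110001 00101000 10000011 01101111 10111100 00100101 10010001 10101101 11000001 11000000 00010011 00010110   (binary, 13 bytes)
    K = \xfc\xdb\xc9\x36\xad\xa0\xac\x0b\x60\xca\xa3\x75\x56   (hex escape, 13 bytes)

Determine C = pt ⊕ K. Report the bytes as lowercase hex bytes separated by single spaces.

XOR is its own inverse, so applying the key byte-wise gives the result directly.
01000110 xor 11111100 = 10111010
11110001 xor 11011011 = 00101010
00101000 xor 11001001 = 11100001
10000011 xor 00110110 = 10110101
01101111 xor 10101101 = 11000010
10111100 xor 10100000 = 00011100
00100101 xor 10101100 = 10001001
10010001 xor 00001011 = 10011010
10101101 xor 01100000 = 11001101
11000001 xor 11001010 = 00001011
11000000 xor 10100011 = 01100011
00010011 xor 01110101 = 01100110
00010110 xor 01010110 = 01000000

ba 2a e1 b5 c2 1c 89 9a cd 0b 63 66 40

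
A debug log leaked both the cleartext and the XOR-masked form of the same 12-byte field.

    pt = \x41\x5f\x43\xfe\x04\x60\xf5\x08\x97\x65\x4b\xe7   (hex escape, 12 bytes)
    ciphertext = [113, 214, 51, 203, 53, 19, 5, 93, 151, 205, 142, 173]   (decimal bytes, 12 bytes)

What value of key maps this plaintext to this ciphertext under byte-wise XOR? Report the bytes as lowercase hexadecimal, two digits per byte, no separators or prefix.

308970353173f05500a8c54a

Since ciphertext = pt ⊕ key, XORing both sides with pt gives key = pt ⊕ ciphertext.
 65 XOR 113 =  48
 95 XOR 214 = 137
 67 XOR  51 = 112
254 XOR 203 =  53
  4 XOR  53 =  49
 96 XOR  19 = 115
245 XOR   5 = 240
  8 XOR  93 =  85
151 XOR 151 =   0
101 XOR 205 = 168
 75 XOR 142 = 197
231 XOR 173 =  74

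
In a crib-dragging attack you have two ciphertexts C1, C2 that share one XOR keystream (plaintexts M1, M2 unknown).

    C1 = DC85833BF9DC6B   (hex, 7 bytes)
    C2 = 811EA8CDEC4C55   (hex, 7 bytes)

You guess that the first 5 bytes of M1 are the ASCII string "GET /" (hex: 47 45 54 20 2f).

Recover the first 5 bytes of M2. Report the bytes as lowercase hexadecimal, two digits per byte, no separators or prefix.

1ade7fd63a

First, C1 ⊕ C2 = (M1 ⊕ K) ⊕ (M2 ⊕ K) = M1 ⊕ M2, so the key drops out. Then M2 = (M1 ⊕ M2) ⊕ M1 over the first 5 bytes.
byte 0: (dc ⊕ 81) ⊕ 47 = 5d ⊕ 47 = 1a
byte 1: (85 ⊕ 1e) ⊕ 45 = 9b ⊕ 45 = de
byte 2: (83 ⊕ a8) ⊕ 54 = 2b ⊕ 54 = 7f
byte 3: (3b ⊕ cd) ⊕ 20 = f6 ⊕ 20 = d6
byte 4: (f9 ⊕ ec) ⊕ 2f = 15 ⊕ 2f = 3a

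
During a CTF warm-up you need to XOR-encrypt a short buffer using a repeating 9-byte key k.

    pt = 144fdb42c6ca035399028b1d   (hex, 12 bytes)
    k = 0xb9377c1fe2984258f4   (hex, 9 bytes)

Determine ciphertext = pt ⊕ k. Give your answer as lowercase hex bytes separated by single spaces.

The 9-byte key repeats, so the effective keystream is b9 37 7c 1f e2 98 42 58 f4 b9 37 7c.
byte 0:  20 ⊕ 185 = 173
byte 1:  79 ⊕  55 = 120
byte 2: 219 ⊕ 124 = 167
byte 3:  66 ⊕  31 =  93
byte 4: 198 ⊕ 226 =  36
byte 5: 202 ⊕ 152 =  82
byte 6:   3 ⊕  66 =  65
byte 7:  83 ⊕  88 =  11
byte 8: 153 ⊕ 244 = 109
byte 9:   2 ⊕ 185 = 187
byte 10: 139 ⊕  55 = 188
byte 11:  29 ⊕ 124 =  97

ad 78 a7 5d 24 52 41 0b 6d bb bc 61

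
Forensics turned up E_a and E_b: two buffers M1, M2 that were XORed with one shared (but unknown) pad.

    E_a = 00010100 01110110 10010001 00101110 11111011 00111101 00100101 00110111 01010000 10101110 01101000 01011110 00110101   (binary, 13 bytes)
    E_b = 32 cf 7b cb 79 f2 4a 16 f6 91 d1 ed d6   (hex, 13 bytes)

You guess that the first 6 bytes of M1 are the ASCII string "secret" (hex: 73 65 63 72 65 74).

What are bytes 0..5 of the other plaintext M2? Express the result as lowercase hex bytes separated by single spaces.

First, E_a ⊕ E_b = (M1 ⊕ K) ⊕ (M2 ⊕ K) = M1 ⊕ M2, so the key drops out. Then M2 = (M1 ⊕ M2) ⊕ M1 over the first 6 bytes.
byte 0: (14 xor 32) xor 73 = 26 xor 73 = 55
byte 1: (76 xor cf) xor 65 = b9 xor 65 = dc
byte 2: (91 xor 7b) xor 63 = ea xor 63 = 89
byte 3: (2e xor cb) xor 72 = e5 xor 72 = 97
byte 4: (fb xor 79) xor 65 = 82 xor 65 = e7
byte 5: (3d xor f2) xor 74 = cf xor 74 = bb

55 dc 89 97 e7 bb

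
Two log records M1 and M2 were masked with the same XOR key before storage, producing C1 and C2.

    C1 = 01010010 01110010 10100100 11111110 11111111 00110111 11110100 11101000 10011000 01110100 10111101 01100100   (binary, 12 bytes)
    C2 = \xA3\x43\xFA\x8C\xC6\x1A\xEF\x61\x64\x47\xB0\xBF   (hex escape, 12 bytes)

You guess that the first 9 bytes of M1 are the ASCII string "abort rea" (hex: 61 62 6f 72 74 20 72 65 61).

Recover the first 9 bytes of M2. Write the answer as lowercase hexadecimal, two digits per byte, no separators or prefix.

905331004d0d69ec9d

First, C1 ⊕ C2 = (M1 ⊕ K) ⊕ (M2 ⊕ K) = M1 ⊕ M2, so the key drops out. Then M2 = (M1 ⊕ M2) ⊕ M1 over the first 9 bytes.
byte 0: (52 XOR a3) XOR 61 = f1 XOR 61 = 90
byte 1: (72 XOR 43) XOR 62 = 31 XOR 62 = 53
byte 2: (a4 XOR fa) XOR 6f = 5e XOR 6f = 31
byte 3: (fe XOR 8c) XOR 72 = 72 XOR 72 = 00
byte 4: (ff XOR c6) XOR 74 = 39 XOR 74 = 4d
byte 5: (37 XOR 1a) XOR 20 = 2d XOR 20 = 0d
byte 6: (f4 XOR ef) XOR 72 = 1b XOR 72 = 69
byte 7: (e8 XOR 61) XOR 65 = 89 XOR 65 = ec
byte 8: (98 XOR 64) XOR 61 = fc XOR 61 = 9d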